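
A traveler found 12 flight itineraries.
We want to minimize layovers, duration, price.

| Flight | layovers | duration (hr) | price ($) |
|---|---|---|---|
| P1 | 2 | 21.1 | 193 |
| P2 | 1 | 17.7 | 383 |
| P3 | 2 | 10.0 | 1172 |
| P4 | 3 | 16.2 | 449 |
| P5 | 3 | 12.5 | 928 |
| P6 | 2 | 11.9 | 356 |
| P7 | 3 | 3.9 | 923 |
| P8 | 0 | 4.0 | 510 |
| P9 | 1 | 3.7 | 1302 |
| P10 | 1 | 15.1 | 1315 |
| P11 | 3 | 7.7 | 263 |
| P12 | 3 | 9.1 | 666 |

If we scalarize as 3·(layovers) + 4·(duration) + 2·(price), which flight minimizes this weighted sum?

P1

P1: 3·2 + 4·21.1 + 2·193 = 476.4
P2: 3·1 + 4·17.7 + 2·383 = 839.8
P3: 3·2 + 4·10.0 + 2·1172 = 2390.0
P4: 3·3 + 4·16.2 + 2·449 = 971.8
P5: 3·3 + 4·12.5 + 2·928 = 1915.0
P6: 3·2 + 4·11.9 + 2·356 = 765.6
P7: 3·3 + 4·3.9 + 2·923 = 1870.6
P8: 3·0 + 4·4.0 + 2·510 = 1036.0
P9: 3·1 + 4·3.7 + 2·1302 = 2621.8
P10: 3·1 + 4·15.1 + 2·1315 = 2693.4
P11: 3·3 + 4·7.7 + 2·263 = 565.8
P12: 3·3 + 4·9.1 + 2·666 = 1377.4
Lowest: P1 at 476.4.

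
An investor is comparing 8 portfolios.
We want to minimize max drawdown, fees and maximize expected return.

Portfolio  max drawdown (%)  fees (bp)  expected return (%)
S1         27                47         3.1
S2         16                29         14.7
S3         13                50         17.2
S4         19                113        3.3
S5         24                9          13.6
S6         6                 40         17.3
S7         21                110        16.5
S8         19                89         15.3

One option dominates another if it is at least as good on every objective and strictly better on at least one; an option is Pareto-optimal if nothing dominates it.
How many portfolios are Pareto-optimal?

S1: dominated by S2 (max drawdown 16≤27, fees 29≤47, expected return 14.7≥3.1).
S2: not dominated.
S3: dominated by S6 (max drawdown 6≤13, fees 40≤50, expected return 17.3≥17.2).
S4: dominated by S2 (max drawdown 16≤19, fees 29≤113, expected return 14.7≥3.3).
S5: not dominated (best fees).
S6: not dominated (best max drawdown).
S7: dominated by S3 (max drawdown 13≤21, fees 50≤110, expected return 17.2≥16.5).
S8: dominated by S3 (max drawdown 13≤19, fees 50≤89, expected return 17.2≥15.3).
Pareto-optimal: S2, S5, S6 → 3.

3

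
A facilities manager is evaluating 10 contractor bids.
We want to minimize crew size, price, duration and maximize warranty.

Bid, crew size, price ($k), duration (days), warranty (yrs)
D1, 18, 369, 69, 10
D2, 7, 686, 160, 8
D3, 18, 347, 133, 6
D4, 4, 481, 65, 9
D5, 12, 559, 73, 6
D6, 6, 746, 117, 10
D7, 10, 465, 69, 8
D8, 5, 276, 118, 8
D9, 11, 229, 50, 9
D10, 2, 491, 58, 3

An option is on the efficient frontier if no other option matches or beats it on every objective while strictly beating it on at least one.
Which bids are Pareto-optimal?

D1: not dominated.
D2: dominated by D4 (crew size 4≤7, price 481≤686, duration 65≤160, warranty 9≥8).
D3: dominated by D8 (crew size 5≤18, price 276≤347, duration 118≤133, warranty 8≥6).
D4: not dominated.
D5: dominated by D4 (crew size 4≤12, price 481≤559, duration 65≤73, warranty 9≥6).
D6: not dominated.
D7: not dominated.
D8: not dominated.
D9: not dominated (best price).
D10: not dominated (best crew size).

D1, D4, D6, D7, D8, D9, D10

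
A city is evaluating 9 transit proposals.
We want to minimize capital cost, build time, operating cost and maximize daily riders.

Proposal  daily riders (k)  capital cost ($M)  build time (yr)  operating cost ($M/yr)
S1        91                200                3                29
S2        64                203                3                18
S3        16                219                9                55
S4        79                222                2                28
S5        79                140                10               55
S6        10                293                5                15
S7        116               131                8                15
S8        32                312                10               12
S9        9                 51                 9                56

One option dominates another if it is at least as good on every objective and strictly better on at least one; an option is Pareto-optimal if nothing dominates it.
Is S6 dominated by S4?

S4 vs S6: S4 is worse on operating cost (28 vs 15), so it does not dominate S6.

No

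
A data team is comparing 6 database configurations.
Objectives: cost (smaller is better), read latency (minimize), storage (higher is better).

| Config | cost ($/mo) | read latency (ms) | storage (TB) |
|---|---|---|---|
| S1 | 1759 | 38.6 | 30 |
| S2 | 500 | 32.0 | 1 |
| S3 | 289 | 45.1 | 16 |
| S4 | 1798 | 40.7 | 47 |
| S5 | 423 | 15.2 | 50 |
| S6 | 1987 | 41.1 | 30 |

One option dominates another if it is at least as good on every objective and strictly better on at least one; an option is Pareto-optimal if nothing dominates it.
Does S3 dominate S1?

No

S3 vs S1: S3 is worse on read latency (45.1 vs 38.6), so it does not dominate S1.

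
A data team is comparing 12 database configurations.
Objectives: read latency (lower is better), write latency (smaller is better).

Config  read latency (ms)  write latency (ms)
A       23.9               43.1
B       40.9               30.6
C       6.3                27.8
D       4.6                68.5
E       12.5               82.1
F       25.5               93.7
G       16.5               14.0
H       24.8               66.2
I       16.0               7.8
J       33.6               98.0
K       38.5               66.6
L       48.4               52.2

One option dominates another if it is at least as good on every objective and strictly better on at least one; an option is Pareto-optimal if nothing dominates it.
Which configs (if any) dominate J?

A: read latency 23.9≤33.6, write latency 43.1≤98.0 — dominates J.
C: read latency 6.3≤33.6, write latency 27.8≤98.0 — dominates J.
D: read latency 4.6≤33.6, write latency 68.5≤98.0 — dominates J.
E: read latency 12.5≤33.6, write latency 82.1≤98.0 — dominates J.
F: read latency 25.5≤33.6, write latency 93.7≤98.0 — dominates J.
G: read latency 16.5≤33.6, write latency 14.0≤98.0 — dominates J.
H: read latency 24.8≤33.6, write latency 66.2≤98.0 — dominates J.
I: read latency 16.0≤33.6, write latency 7.8≤98.0 — dominates J.
Others (B, K, L) are each worse than J on at least one objective.

A, C, D, E, F, G, H, I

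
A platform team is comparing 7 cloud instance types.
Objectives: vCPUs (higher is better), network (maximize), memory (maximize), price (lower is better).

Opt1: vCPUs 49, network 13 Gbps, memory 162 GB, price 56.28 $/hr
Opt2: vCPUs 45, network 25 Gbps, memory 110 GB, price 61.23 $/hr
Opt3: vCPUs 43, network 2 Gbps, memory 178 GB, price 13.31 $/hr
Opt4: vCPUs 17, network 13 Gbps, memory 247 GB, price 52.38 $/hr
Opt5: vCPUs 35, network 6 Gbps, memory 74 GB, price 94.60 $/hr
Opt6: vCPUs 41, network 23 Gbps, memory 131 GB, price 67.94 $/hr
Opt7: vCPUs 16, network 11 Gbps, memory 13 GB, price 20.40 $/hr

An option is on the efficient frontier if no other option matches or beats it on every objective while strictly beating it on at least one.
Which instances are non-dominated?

Opt1, Opt2, Opt3, Opt4, Opt6, Opt7

Opt1: not dominated (best vCPUs).
Opt2: not dominated (best network).
Opt3: not dominated (best price).
Opt4: not dominated (best memory).
Opt5: dominated by Opt1 (vCPUs 49≥35, network 13≥6, memory 162≥74, price 56.28≤94.60).
Opt6: not dominated.
Opt7: not dominated.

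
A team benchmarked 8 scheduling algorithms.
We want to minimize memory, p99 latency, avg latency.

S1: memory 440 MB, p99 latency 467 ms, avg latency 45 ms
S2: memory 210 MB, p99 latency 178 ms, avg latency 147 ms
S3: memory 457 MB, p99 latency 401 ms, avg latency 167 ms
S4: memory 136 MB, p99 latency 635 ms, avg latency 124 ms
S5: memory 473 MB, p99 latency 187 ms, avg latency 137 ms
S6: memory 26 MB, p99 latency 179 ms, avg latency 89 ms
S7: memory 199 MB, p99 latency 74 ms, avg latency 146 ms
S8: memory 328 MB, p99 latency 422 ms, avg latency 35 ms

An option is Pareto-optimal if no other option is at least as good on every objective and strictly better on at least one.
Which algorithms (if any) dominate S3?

S2, S6, S7

S2: memory 210≤457, p99 latency 178≤401, avg latency 147≤167 — dominates S3.
S6: memory 26≤457, p99 latency 179≤401, avg latency 89≤167 — dominates S3.
S7: memory 199≤457, p99 latency 74≤401, avg latency 146≤167 — dominates S3.
Others (S1, S4, S5, S8) are each worse than S3 on at least one objective.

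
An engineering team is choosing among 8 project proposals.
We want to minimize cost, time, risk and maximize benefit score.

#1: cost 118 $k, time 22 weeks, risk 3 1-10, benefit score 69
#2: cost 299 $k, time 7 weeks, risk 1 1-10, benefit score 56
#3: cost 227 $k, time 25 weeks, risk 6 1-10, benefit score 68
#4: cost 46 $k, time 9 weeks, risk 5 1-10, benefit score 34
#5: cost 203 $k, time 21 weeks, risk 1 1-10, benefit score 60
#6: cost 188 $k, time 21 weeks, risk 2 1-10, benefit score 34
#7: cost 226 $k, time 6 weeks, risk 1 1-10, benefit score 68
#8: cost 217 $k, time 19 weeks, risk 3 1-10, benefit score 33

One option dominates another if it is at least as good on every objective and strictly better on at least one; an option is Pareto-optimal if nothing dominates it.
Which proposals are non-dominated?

#1: not dominated (best benefit score).
#2: dominated by #7 (cost 226≤299, time 6≤7, risk 1≤1, benefit score 68≥56).
#3: dominated by #1 (cost 118≤227, time 22≤25, risk 3≤6, benefit score 69≥68).
#4: not dominated (best cost).
#5: not dominated.
#6: not dominated.
#7: not dominated (best time).
#8: not dominated.

#1, #4, #5, #6, #7, #8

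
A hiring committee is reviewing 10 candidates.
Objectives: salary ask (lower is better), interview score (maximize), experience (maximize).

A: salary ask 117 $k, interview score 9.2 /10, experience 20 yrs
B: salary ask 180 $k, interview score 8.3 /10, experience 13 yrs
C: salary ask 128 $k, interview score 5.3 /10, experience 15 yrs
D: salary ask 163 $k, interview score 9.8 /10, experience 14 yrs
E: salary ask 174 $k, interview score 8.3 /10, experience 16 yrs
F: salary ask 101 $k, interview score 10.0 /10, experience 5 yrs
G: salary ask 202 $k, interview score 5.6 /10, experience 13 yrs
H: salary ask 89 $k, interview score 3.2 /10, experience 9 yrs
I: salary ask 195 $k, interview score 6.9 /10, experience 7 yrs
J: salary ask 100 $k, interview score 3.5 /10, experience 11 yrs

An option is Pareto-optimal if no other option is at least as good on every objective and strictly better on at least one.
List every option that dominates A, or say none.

B: worse on salary ask (180 vs 117).
C: worse on salary ask (128 vs 117).
D: worse on salary ask (163 vs 117).
E: worse on salary ask (174 vs 117).
F: worse on experience (5 vs 20).
G: worse on salary ask (202 vs 117).
H: worse on interview score (3.2 vs 9.2).
I: worse on salary ask (195 vs 117).
J: worse on interview score (3.5 vs 9.2).
No option dominates A.

none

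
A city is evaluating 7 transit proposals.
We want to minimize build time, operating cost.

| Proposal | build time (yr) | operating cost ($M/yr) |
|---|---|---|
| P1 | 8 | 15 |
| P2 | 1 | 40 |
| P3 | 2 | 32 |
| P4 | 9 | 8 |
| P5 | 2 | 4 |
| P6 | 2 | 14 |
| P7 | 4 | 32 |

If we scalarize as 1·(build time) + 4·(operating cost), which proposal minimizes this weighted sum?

P5

P1: 1·8 + 4·15 = 68
P2: 1·1 + 4·40 = 161
P3: 1·2 + 4·32 = 130
P4: 1·9 + 4·8 = 41
P5: 1·2 + 4·4 = 18
P6: 1·2 + 4·14 = 58
P7: 1·4 + 4·32 = 132
Lowest: P5 at 18.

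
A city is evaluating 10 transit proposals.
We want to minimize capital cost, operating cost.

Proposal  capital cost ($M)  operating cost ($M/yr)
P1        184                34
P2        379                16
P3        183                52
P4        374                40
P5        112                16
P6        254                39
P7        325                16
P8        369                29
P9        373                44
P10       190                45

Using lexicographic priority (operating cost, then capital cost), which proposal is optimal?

First minimize operating cost: best is 16, kept {P2, P5, P7}.
Then minimize capital cost: best is 112, kept {P5}.

P5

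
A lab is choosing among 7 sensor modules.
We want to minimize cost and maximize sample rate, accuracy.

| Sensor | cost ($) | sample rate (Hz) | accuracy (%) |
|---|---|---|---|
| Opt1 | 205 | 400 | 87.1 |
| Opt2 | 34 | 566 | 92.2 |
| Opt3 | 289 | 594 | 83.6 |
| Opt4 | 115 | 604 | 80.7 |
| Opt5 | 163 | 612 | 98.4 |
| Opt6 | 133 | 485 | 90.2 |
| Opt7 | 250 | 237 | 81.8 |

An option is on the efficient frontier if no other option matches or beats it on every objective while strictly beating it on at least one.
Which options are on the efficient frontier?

Opt2, Opt4, Opt5

Opt1: dominated by Opt2 (cost 34≤205, sample rate 566≥400, accuracy 92.2≥87.1).
Opt2: not dominated (best cost).
Opt3: dominated by Opt5 (cost 163≤289, sample rate 612≥594, accuracy 98.4≥83.6).
Opt4: not dominated.
Opt5: not dominated (best sample rate).
Opt6: dominated by Opt2 (cost 34≤133, sample rate 566≥485, accuracy 92.2≥90.2).
Opt7: dominated by Opt1 (cost 205≤250, sample rate 400≥237, accuracy 87.1≥81.8).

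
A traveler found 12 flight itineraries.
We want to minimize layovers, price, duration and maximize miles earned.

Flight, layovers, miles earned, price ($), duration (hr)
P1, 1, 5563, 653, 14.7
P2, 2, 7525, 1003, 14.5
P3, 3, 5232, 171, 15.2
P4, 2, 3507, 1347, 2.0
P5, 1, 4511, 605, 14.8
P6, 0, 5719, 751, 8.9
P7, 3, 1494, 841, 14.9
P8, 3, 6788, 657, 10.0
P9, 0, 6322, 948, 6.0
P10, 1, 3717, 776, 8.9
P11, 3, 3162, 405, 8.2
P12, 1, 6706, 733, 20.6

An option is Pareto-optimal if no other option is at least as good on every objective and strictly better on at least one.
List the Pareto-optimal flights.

P1: not dominated.
P2: not dominated (best miles earned).
P3: not dominated (best price).
P4: not dominated (best duration).
P5: not dominated.
P6: not dominated.
P7: dominated by P1 (layovers 1≤3, miles earned 5563≥1494, price 653≤841, duration 14.7≤14.9).
P8: not dominated.
P9: not dominated.
P10: dominated by P6 (layovers 0≤1, miles earned 5719≥3717, price 751≤776, duration 8.9≤8.9).
P11: not dominated.
P12: not dominated.

P1, P2, P3, P4, P5, P6, P8, P9, P11, P12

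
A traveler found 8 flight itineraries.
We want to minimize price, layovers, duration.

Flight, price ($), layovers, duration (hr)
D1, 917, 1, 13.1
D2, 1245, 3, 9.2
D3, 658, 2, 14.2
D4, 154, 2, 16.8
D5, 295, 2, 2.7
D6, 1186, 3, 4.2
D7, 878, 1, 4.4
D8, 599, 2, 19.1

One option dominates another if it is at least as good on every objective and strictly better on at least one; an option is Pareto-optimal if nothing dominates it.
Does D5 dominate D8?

D5 vs D8: price 295≤599, layovers 2≤2, duration 2.7≤19.1 — D5 is at least as good on every objective with at least one strict improvement.

Yes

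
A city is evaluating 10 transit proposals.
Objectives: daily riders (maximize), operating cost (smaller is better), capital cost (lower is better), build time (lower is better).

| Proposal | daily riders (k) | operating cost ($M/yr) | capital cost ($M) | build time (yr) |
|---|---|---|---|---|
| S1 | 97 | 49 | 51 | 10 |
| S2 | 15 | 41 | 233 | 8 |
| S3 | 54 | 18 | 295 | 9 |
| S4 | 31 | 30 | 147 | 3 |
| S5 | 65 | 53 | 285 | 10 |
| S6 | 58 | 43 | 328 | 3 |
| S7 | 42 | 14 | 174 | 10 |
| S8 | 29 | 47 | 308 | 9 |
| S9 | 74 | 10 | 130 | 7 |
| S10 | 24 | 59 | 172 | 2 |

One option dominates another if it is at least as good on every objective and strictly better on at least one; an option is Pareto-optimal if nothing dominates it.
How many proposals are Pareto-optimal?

S1: not dominated (best daily riders).
S2: dominated by S4 (daily riders 31≥15, operating cost 30≤41, capital cost 147≤233, build time 3≤8).
S3: dominated by S9 (daily riders 74≥54, operating cost 10≤18, capital cost 130≤295, build time 7≤9).
S4: not dominated.
S5: dominated by S1 (daily riders 97≥65, operating cost 49≤53, capital cost 51≤285, build time 10≤10).
S6: not dominated.
S7: dominated by S9 (daily riders 74≥42, operating cost 10≤14, capital cost 130≤174, build time 7≤10).
S8: dominated by S3 (daily riders 54≥29, operating cost 18≤47, capital cost 295≤308, build time 9≤9).
S9: not dominated (best operating cost).
S10: not dominated (best build time).
Pareto-optimal: S1, S4, S6, S9, S10 → 5.

5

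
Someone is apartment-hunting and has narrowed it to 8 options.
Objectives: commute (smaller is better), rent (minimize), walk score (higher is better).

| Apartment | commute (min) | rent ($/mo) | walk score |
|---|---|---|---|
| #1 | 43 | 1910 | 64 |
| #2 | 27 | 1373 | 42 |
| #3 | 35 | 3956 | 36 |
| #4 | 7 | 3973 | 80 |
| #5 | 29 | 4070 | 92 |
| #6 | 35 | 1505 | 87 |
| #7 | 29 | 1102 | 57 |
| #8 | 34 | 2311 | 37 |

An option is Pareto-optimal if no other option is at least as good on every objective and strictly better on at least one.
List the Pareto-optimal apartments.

#2, #4, #5, #6, #7

#1: dominated by #6 (commute 35≤43, rent 1505≤1910, walk score 87≥64).
#2: not dominated.
#3: dominated by #2 (commute 27≤35, rent 1373≤3956, walk score 42≥36).
#4: not dominated (best commute).
#5: not dominated (best walk score).
#6: not dominated.
#7: not dominated (best rent).
#8: dominated by #2 (commute 27≤34, rent 1373≤2311, walk score 42≥37).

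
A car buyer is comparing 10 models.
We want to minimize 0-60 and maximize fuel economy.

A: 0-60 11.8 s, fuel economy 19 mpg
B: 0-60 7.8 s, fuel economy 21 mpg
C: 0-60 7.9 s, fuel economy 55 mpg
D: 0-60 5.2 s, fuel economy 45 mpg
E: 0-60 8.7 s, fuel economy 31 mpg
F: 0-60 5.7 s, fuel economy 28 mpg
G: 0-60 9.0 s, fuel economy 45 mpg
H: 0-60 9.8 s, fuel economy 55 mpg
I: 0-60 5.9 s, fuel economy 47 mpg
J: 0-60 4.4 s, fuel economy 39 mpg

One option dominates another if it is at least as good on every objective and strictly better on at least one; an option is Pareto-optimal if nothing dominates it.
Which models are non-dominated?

C, D, I, J

A: dominated by B (0-60 7.8≤11.8, fuel economy 21≥19).
B: dominated by D (0-60 5.2≤7.8, fuel economy 45≥21).
C: not dominated.
D: not dominated.
E: dominated by C (0-60 7.9≤8.7, fuel economy 55≥31).
F: dominated by D (0-60 5.2≤5.7, fuel economy 45≥28).
G: dominated by C (0-60 7.9≤9.0, fuel economy 55≥45).
H: dominated by C (0-60 7.9≤9.8, fuel economy 55≥55).
I: not dominated.
J: not dominated (best 0-60).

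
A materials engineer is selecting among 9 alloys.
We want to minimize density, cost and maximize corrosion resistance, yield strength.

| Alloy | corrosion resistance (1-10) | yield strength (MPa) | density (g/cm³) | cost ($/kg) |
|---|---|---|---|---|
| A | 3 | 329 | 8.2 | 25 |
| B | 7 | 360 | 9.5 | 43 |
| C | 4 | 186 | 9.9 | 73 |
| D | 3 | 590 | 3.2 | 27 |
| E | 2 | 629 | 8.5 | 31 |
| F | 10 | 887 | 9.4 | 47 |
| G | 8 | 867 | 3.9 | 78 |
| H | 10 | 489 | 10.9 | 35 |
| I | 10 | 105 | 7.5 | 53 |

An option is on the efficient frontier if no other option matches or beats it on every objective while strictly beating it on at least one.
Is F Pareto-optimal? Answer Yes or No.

Yes

A: worse on corrosion resistance (3 vs 10).
B: worse on corrosion resistance (7 vs 10).
C: worse on corrosion resistance (4 vs 10).
D: worse on corrosion resistance (3 vs 10).
E: worse on corrosion resistance (2 vs 10).
G: worse on corrosion resistance (8 vs 10).
H: worse on yield strength (489 vs 887).
I: worse on yield strength (105 vs 887).
No option is at least as good as F on every objective and strictly better on one.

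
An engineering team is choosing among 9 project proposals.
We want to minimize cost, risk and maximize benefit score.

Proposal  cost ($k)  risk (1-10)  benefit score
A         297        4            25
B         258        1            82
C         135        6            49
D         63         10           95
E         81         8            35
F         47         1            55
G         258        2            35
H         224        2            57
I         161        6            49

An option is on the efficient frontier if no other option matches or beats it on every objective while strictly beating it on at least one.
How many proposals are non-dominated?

4

A: dominated by B (cost 258≤297, risk 1≤4, benefit score 82≥25).
B: not dominated.
C: dominated by F (cost 47≤135, risk 1≤6, benefit score 55≥49).
D: not dominated (best benefit score).
E: dominated by F (cost 47≤81, risk 1≤8, benefit score 55≥35).
F: not dominated (best cost).
G: dominated by B (cost 258≤258, risk 1≤2, benefit score 82≥35).
H: not dominated.
I: dominated by C (cost 135≤161, risk 6≤6, benefit score 49≥49).
Pareto-optimal: B, D, F, H → 4.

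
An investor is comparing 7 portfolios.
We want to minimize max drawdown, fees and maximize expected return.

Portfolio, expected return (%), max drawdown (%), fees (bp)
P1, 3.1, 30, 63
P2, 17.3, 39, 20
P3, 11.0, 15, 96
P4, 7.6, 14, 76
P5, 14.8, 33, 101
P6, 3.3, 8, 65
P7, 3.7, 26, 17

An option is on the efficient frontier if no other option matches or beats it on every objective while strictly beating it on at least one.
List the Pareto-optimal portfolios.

P2, P3, P4, P5, P6, P7

P1: dominated by P7 (expected return 3.7≥3.1, max drawdown 26≤30, fees 17≤63).
P2: not dominated (best expected return).
P3: not dominated.
P4: not dominated.
P5: not dominated.
P6: not dominated (best max drawdown).
P7: not dominated (best fees).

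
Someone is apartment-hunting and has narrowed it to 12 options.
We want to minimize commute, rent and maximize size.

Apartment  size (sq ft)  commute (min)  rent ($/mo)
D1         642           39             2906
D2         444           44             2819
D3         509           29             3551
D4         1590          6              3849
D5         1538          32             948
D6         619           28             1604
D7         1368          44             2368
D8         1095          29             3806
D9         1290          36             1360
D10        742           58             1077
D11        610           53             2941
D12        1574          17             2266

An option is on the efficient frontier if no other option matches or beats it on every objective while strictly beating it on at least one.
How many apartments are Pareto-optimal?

4

D1: dominated by D5 (size 1538≥642, commute 32≤39, rent 948≤2906).
D2: dominated by D5 (size 1538≥444, commute 32≤44, rent 948≤2819).
D3: dominated by D6 (size 619≥509, commute 28≤29, rent 1604≤3551).
D4: not dominated (best size).
D5: not dominated (best rent).
D6: not dominated.
D7: dominated by D5 (size 1538≥1368, commute 32≤44, rent 948≤2368).
D8: dominated by D12 (size 1574≥1095, commute 17≤29, rent 2266≤3806).
D9: dominated by D5 (size 1538≥1290, commute 32≤36, rent 948≤1360).
D10: dominated by D5 (size 1538≥742, commute 32≤58, rent 948≤1077).
D11: dominated by D1 (size 642≥610, commute 39≤53, rent 2906≤2941).
D12: not dominated.
Pareto-optimal: D4, D5, D6, D12 → 4.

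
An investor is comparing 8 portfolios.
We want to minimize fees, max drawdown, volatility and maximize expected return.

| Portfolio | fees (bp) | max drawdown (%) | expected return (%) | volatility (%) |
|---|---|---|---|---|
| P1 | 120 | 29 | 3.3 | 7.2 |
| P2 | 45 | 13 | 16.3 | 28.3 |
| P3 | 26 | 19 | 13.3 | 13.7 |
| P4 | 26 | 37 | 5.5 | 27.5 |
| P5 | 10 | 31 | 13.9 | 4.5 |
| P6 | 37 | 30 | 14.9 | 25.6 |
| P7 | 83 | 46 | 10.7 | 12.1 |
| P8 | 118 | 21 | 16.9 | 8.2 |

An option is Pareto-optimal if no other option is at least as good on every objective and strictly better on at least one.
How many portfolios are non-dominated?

P1: not dominated.
P2: not dominated (best max drawdown).
P3: not dominated.
P4: dominated by P3 (fees 26≤26, max drawdown 19≤37, expected return 13.3≥5.5, volatility 13.7≤27.5).
P5: not dominated (best fees).
P6: not dominated.
P7: dominated by P5 (fees 10≤83, max drawdown 31≤46, expected return 13.9≥10.7, volatility 4.5≤12.1).
P8: not dominated (best expected return).
Pareto-optimal: P1, P2, P3, P5, P6, P8 → 6.

6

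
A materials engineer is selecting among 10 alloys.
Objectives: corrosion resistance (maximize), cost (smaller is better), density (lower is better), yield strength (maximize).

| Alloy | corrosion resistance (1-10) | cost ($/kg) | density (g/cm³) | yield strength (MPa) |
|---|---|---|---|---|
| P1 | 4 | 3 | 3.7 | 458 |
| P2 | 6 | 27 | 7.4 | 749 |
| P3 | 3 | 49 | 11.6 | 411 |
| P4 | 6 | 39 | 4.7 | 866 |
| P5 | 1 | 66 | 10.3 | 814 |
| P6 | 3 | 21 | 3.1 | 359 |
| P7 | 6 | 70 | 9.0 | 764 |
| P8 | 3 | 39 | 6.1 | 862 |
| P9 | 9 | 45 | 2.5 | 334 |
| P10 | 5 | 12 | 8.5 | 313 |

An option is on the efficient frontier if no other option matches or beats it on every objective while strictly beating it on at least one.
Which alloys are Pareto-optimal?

P1, P2, P4, P6, P9, P10

P1: not dominated (best cost).
P2: not dominated.
P3: dominated by P1 (corrosion resistance 4≥3, cost 3≤49, density 3.7≤11.6, yield strength 458≥411).
P4: not dominated (best yield strength).
P5: dominated by P4 (corrosion resistance 6≥1, cost 39≤66, density 4.7≤10.3, yield strength 866≥814).
P6: not dominated.
P7: dominated by P4 (corrosion resistance 6≥6, cost 39≤70, density 4.7≤9.0, yield strength 866≥764).
P8: dominated by P4 (corrosion resistance 6≥3, cost 39≤39, density 4.7≤6.1, yield strength 866≥862).
P9: not dominated (best corrosion resistance).
P10: not dominated.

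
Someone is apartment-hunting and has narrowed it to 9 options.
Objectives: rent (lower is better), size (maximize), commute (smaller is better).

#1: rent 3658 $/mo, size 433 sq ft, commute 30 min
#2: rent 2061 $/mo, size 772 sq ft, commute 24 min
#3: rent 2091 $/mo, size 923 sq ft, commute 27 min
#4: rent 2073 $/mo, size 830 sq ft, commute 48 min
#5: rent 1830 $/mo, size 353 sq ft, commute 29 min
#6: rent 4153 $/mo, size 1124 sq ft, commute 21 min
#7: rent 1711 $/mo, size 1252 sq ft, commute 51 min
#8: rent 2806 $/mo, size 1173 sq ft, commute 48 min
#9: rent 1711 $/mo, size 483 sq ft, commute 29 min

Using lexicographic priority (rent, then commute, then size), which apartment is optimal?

First minimize rent: best is 1711, kept {#7, #9}.
Then minimize commute: best is 29, kept {#9}.

#9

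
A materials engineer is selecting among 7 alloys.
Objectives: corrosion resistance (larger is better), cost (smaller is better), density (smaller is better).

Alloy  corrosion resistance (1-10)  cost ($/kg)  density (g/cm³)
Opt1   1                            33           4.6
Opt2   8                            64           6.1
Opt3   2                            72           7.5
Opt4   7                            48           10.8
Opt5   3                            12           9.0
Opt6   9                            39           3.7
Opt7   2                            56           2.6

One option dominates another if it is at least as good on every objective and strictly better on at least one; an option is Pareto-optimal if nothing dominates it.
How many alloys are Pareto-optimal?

Opt1: not dominated.
Opt2: dominated by Opt6 (corrosion resistance 9≥8, cost 39≤64, density 3.7≤6.1).
Opt3: dominated by Opt2 (corrosion resistance 8≥2, cost 64≤72, density 6.1≤7.5).
Opt4: dominated by Opt6 (corrosion resistance 9≥7, cost 39≤48, density 3.7≤10.8).
Opt5: not dominated (best cost).
Opt6: not dominated (best corrosion resistance).
Opt7: not dominated (best density).
Pareto-optimal: Opt1, Opt5, Opt6, Opt7 → 4.

4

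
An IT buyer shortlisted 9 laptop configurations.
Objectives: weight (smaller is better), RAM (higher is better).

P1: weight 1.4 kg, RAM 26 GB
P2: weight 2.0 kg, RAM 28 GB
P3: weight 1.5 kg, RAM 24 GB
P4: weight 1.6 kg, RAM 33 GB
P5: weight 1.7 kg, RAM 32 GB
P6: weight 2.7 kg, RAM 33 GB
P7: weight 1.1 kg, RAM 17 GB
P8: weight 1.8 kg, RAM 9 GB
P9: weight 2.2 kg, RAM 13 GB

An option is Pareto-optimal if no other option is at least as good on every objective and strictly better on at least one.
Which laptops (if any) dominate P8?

P1: weight 1.4≤1.8, RAM 26≥9 — dominates P8.
P3: weight 1.5≤1.8, RAM 24≥9 — dominates P8.
P4: weight 1.6≤1.8, RAM 33≥9 — dominates P8.
P5: weight 1.7≤1.8, RAM 32≥9 — dominates P8.
P7: weight 1.1≤1.8, RAM 17≥9 — dominates P8.
Others (P2, P6, P9) are each worse than P8 on at least one objective.

P1, P3, P4, P5, P7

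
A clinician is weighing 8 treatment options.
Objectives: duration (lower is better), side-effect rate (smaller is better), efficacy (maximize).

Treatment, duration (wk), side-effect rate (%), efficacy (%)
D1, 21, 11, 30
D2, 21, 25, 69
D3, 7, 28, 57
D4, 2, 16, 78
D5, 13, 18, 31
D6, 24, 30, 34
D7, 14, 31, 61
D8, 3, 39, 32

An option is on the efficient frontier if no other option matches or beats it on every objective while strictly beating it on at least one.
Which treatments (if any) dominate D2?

D4: duration 2≤21, side-effect rate 16≤25, efficacy 78≥69 — dominates D2.
Others (D1, D3, D5, D6, D7, D8) are each worse than D2 on at least one objective.

D4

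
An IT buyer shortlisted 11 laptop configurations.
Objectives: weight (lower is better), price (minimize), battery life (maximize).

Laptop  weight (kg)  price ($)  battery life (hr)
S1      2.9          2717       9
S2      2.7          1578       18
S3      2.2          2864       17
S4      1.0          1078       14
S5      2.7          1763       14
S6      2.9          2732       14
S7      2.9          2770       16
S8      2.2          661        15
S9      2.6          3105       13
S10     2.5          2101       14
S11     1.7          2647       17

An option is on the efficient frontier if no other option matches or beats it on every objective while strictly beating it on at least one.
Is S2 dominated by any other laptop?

No

S1: worse on weight (2.9 vs 2.7).
S3: worse on price (2864 vs 1578).
S4: worse on battery life (14 vs 18).
S5: worse on price (1763 vs 1578).
S6: worse on weight (2.9 vs 2.7).
S7: worse on weight (2.9 vs 2.7).
S8: worse on battery life (15 vs 18).
S9: worse on price (3105 vs 1578).
S10: worse on price (2101 vs 1578).
S11: worse on price (2647 vs 1578).
No option is at least as good as S2 on every objective and strictly better on one.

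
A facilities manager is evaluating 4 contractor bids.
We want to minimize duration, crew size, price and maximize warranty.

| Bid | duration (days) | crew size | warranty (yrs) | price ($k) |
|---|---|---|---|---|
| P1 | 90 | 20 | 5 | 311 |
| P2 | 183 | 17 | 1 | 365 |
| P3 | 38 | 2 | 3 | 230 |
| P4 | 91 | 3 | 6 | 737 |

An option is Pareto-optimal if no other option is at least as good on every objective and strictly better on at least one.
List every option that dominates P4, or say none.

P1: worse on crew size (20 vs 3).
P2: worse on duration (183 vs 91).
P3: worse on warranty (3 vs 6).
No option dominates P4.

none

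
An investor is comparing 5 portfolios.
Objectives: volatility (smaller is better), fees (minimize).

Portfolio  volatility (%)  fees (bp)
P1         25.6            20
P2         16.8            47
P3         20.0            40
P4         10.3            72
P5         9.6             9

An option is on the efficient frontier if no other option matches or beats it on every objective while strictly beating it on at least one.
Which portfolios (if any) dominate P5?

P1: worse on volatility (25.6 vs 9.6).
P2: worse on volatility (16.8 vs 9.6).
P3: worse on volatility (20.0 vs 9.6).
P4: worse on volatility (10.3 vs 9.6).
No option dominates P5.

none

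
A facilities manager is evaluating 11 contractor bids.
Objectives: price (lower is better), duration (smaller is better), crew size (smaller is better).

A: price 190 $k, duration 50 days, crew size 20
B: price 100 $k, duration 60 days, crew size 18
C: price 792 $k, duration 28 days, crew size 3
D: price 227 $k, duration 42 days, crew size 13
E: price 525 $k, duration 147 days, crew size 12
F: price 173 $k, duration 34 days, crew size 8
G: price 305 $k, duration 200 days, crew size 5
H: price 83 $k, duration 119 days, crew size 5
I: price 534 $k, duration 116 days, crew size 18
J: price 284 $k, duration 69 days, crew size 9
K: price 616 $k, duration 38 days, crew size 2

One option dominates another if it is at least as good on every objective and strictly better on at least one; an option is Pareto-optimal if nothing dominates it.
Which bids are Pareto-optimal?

B, C, F, H, K

A: dominated by F (price 173≤190, duration 34≤50, crew size 8≤20).
B: not dominated.
C: not dominated (best duration).
D: dominated by F (price 173≤227, duration 34≤42, crew size 8≤13).
E: dominated by F (price 173≤525, duration 34≤147, crew size 8≤12).
F: not dominated.
G: dominated by H (price 83≤305, duration 119≤200, crew size 5≤5).
H: not dominated (best price).
I: dominated by B (price 100≤534, duration 60≤116, crew size 18≤18).
J: dominated by F (price 173≤284, duration 34≤69, crew size 8≤9).
K: not dominated (best crew size).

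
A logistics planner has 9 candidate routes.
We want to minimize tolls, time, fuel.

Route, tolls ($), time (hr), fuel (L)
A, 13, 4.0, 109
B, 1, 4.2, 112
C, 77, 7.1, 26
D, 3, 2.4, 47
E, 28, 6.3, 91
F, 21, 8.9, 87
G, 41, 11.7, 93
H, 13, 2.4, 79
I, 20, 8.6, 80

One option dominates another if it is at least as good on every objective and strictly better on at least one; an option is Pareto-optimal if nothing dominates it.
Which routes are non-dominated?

A: dominated by D (tolls 3≤13, time 2.4≤4.0, fuel 47≤109).
B: not dominated (best tolls).
C: not dominated (best fuel).
D: not dominated.
E: dominated by D (tolls 3≤28, time 2.4≤6.3, fuel 47≤91).
F: dominated by D (tolls 3≤21, time 2.4≤8.9, fuel 47≤87).
G: dominated by D (tolls 3≤41, time 2.4≤11.7, fuel 47≤93).
H: dominated by D (tolls 3≤13, time 2.4≤2.4, fuel 47≤79).
I: dominated by D (tolls 3≤20, time 2.4≤8.6, fuel 47≤80).

B, C, D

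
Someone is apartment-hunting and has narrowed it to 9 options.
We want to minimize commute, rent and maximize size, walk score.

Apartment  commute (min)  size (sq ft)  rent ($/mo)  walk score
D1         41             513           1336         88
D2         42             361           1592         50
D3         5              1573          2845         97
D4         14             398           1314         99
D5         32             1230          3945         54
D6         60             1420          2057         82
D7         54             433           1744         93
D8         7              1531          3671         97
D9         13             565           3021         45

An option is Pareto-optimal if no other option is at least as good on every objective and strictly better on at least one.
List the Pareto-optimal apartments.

D1: not dominated.
D2: dominated by D1 (commute 41≤42, size 513≥361, rent 1336≤1592, walk score 88≥50).
D3: not dominated (best commute).
D4: not dominated (best rent).
D5: dominated by D3 (commute 5≤32, size 1573≥1230, rent 2845≤3945, walk score 97≥54).
D6: not dominated.
D7: not dominated.
D8: dominated by D3 (commute 5≤7, size 1573≥1531, rent 2845≤3671, walk score 97≥97).
D9: dominated by D3 (commute 5≤13, size 1573≥565, rent 2845≤3021, walk score 97≥45).

D1, D3, D4, D6, D7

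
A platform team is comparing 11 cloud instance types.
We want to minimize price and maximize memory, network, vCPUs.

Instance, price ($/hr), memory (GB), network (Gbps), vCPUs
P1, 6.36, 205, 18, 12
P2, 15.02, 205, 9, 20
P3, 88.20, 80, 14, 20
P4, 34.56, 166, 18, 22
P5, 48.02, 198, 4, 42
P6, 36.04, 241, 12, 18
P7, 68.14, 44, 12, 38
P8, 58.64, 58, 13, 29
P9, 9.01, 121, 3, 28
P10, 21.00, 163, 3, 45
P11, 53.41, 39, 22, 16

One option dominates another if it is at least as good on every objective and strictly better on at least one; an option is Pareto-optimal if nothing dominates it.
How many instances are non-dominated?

P1: not dominated (best price).
P2: not dominated.
P3: dominated by P4 (price 34.56≤88.20, memory 166≥80, network 18≥14, vCPUs 22≥20).
P4: not dominated.
P5: not dominated.
P6: not dominated (best memory).
P7: not dominated.
P8: not dominated.
P9: not dominated.
P10: not dominated (best vCPUs).
P11: not dominated (best network).
Pareto-optimal: P1, P2, P4, P5, P6, P7, P8, P9, P10, P11 → 10.

10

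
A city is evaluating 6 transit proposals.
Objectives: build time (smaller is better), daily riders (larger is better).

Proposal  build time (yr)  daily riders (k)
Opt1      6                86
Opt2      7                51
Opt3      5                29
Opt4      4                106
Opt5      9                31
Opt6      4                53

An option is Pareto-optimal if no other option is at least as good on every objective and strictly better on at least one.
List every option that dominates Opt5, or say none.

Opt1, Opt2, Opt4, Opt6

Opt1: build time 6≤9, daily riders 86≥31 — dominates Opt5.
Opt2: build time 7≤9, daily riders 51≥31 — dominates Opt5.
Opt4: build time 4≤9, daily riders 106≥31 — dominates Opt5.
Opt6: build time 4≤9, daily riders 53≥31 — dominates Opt5.
Others (Opt3) are each worse than Opt5 on at least one objective.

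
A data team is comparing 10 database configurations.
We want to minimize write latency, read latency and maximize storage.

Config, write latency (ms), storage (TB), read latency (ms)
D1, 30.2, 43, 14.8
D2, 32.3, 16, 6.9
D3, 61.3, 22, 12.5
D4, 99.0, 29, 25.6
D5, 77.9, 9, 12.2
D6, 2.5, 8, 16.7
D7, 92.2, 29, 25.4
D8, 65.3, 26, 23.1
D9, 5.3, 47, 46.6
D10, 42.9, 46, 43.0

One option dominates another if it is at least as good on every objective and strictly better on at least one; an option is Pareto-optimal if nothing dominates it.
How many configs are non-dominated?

6

D1: not dominated.
D2: not dominated (best read latency).
D3: not dominated.
D4: dominated by D1 (write latency 30.2≤99.0, storage 43≥29, read latency 14.8≤25.6).
D5: dominated by D2 (write latency 32.3≤77.9, storage 16≥9, read latency 6.9≤12.2).
D6: not dominated (best write latency).
D7: dominated by D1 (write latency 30.2≤92.2, storage 43≥29, read latency 14.8≤25.4).
D8: dominated by D1 (write latency 30.2≤65.3, storage 43≥26, read latency 14.8≤23.1).
D9: not dominated (best storage).
D10: not dominated.
Pareto-optimal: D1, D2, D3, D6, D9, D10 → 6.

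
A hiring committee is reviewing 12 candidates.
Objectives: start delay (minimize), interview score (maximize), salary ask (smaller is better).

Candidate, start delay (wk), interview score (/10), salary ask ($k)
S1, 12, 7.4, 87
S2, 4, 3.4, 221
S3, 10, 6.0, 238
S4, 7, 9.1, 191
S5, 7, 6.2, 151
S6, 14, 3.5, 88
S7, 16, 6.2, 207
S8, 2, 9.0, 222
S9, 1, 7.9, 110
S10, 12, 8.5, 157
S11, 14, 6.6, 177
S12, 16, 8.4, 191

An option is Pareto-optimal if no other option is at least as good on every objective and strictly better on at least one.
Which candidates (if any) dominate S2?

S9

S9: start delay 1≤4, interview score 7.9≥3.4, salary ask 110≤221 — dominates S2.
Others (S1, S3, S4, S5, S6, S7, S8, S10, S11, S12) are each worse than S2 on at least one objective.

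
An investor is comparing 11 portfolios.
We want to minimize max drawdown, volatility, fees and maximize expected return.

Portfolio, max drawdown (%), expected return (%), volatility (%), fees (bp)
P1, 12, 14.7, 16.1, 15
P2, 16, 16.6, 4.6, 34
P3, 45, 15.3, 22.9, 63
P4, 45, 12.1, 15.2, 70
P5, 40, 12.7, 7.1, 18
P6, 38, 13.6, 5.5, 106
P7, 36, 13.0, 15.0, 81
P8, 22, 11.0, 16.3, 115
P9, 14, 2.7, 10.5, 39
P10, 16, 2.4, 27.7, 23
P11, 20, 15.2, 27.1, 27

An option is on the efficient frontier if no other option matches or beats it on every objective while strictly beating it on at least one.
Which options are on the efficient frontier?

P1, P2, P5, P9, P11

P1: not dominated (best max drawdown).
P2: not dominated (best expected return).
P3: dominated by P2 (max drawdown 16≤45, expected return 16.6≥15.3, volatility 4.6≤22.9, fees 34≤63).
P4: dominated by P2 (max drawdown 16≤45, expected return 16.6≥12.1, volatility 4.6≤15.2, fees 34≤70).
P5: not dominated.
P6: dominated by P2 (max drawdown 16≤38, expected return 16.6≥13.6, volatility 4.6≤5.5, fees 34≤106).
P7: dominated by P2 (max drawdown 16≤36, expected return 16.6≥13.0, volatility 4.6≤15.0, fees 34≤81).
P8: dominated by P1 (max drawdown 12≤22, expected return 14.7≥11.0, volatility 16.1≤16.3, fees 15≤115).
P9: not dominated.
P10: dominated by P1 (max drawdown 12≤16, expected return 14.7≥2.4, volatility 16.1≤27.7, fees 15≤23).
P11: not dominated.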